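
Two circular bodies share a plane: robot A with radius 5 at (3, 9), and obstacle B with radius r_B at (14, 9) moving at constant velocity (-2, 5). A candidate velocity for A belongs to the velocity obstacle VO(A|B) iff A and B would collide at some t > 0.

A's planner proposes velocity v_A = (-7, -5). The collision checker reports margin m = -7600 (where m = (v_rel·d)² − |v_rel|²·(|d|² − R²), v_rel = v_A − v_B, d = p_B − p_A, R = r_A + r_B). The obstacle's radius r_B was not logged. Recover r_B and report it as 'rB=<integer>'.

m = -7600
d = (11, 0);  v_rel = (-5, -10),  |v_rel|² = 125
v_rel×d = (-5)·(0) − (-10)·(11) = 110
since m = R²·125 − 110²:  R² = (12100 + -7600) / 125 = 36
R = √36 = 6  ⇒  r_B = 6 − 5 = 1

rB=1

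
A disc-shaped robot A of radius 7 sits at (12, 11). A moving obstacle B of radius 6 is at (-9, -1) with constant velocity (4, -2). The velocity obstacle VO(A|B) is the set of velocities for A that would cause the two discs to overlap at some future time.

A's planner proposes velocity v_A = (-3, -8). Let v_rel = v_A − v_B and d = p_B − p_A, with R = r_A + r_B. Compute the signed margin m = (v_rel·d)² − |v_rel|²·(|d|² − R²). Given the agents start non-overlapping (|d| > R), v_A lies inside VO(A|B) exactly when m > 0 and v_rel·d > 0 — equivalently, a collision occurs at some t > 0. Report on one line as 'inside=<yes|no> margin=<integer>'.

d = (-21, -12),  |d|² = 585;  R = 7+6 = 13,  c = 585−13² = 416
v_rel = (-7, -6),  |v_rel|² = 85;  v_rel·d = (-7)·(-21) + (-6)·(-12) = 219
85·t² − 438·t + 416 = 0  ⇒  m = 219² − 85·416 = 12601
m = 12601 > 0,  v_rel·d = 219 > 0  ⇒  inside

inside=yes margin=12601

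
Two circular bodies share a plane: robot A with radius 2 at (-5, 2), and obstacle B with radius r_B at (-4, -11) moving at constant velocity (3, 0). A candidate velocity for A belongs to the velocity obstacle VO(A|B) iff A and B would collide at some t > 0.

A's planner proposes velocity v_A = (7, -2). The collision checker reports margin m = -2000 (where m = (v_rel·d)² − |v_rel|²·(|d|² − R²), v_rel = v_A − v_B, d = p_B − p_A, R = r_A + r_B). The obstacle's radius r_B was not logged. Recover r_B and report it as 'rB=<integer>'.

m = -2000
d = (1, -13);  v_rel = (4, -2),  |v_rel|² = 20
v_rel×d = (4)·(-13) − (-2)·(1) = -50
since m = R²·20 − (-50)²:  R² = (2500 + -2000) / 20 = 25
R = √25 = 5  ⇒  r_B = 5 − 2 = 3

rB=3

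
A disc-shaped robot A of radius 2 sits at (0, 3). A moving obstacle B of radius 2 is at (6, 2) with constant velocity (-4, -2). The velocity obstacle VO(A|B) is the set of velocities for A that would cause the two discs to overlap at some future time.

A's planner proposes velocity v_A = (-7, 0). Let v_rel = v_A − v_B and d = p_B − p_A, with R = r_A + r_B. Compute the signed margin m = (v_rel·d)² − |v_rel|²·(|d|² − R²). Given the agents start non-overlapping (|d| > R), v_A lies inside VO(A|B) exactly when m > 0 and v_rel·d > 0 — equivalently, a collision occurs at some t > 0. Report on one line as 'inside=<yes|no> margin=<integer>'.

d = (6, -1),  |d|² = 37;  R = 2+2 = 4,  c = 37−4² = 21
v_rel = (-3, 2),  |v_rel|² = 13;  v_rel·d = (-3)·(6) + (2)·(-1) = -20
13·t² + 40·t + 21 = 0  ⇒  m = (-20)² − 13·21 = 127
m = 127 > 0,  v_rel·d = -20 < 0  ⇒  outside

inside=no margin=127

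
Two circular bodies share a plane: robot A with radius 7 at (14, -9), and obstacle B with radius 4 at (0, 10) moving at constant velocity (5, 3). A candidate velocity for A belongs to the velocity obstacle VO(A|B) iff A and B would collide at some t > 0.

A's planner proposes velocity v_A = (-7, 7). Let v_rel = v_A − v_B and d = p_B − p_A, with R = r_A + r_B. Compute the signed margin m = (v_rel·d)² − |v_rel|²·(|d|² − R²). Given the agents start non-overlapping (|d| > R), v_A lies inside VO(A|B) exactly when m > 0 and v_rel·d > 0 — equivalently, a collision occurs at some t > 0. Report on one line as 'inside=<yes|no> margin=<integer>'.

d = (-14, 19),  |d|² = 557;  R = 7+4 = 11,  c = 557−11² = 436
v_rel = (-12, 4),  |v_rel|² = 160;  v_rel·d = (-12)·(-14) + (4)·(19) = 244
160·t² − 488·t + 436 = 0  ⇒  m = 244² − 160·436 = -10224
m = -10224 < 0,  v_rel·d = 244 > 0  ⇒  outside

inside=no margin=-10224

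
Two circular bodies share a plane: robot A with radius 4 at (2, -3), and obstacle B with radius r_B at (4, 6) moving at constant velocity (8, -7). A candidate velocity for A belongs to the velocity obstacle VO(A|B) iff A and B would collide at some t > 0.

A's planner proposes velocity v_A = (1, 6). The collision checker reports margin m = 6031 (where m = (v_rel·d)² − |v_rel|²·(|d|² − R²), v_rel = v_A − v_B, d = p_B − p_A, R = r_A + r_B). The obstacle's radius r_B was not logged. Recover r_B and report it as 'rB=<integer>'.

m = 6031
d = (2, 9);  v_rel = (-7, 13),  |v_rel|² = 218
v_rel×d = (-7)·(9) − (13)·(2) = -89
since m = R²·218 − (-89)²:  R² = (7921 + 6031) / 218 = 64
R = √64 = 8  ⇒  r_B = 8 − 4 = 4

rB=4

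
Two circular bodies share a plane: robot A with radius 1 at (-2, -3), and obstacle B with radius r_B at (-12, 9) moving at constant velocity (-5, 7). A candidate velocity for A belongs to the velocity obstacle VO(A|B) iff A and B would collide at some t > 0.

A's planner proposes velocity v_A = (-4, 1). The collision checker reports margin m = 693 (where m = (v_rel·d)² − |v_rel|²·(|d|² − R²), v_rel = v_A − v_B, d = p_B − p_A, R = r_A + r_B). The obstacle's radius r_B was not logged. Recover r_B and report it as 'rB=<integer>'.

m = 693
d = (-10, 12);  v_rel = (1, -6),  |v_rel|² = 37
v_rel×d = (1)·(12) − (-6)·(-10) = -48
since m = R²·37 − (-48)²:  R² = (2304 + 693) / 37 = 81
R = √81 = 9  ⇒  r_B = 9 − 1 = 8

rB=8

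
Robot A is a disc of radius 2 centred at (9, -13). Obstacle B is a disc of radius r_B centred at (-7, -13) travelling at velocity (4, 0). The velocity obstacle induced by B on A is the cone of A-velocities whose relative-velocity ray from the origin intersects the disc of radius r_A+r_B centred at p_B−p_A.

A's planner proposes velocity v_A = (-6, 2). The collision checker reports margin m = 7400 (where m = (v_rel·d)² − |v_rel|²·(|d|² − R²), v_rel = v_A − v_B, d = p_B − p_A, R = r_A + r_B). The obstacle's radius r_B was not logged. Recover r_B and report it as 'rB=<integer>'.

m = 7400
d = (-16, 0);  v_rel = (-10, 2),  |v_rel|² = 104
v_rel×d = (-10)·(0) − (2)·(-16) = 32
since m = R²·104 − 32²:  R² = (1024 + 7400) / 104 = 81
R = √81 = 9  ⇒  r_B = 9 − 2 = 7

rB=7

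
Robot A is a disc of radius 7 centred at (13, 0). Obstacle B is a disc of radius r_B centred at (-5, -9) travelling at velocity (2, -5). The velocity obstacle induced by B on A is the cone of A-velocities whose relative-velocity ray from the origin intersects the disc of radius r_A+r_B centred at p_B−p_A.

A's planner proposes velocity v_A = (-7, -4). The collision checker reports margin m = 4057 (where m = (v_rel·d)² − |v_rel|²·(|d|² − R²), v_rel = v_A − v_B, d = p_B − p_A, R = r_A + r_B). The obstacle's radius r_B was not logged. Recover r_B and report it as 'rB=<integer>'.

m = 4057
d = (-18, -9);  v_rel = (-9, 1),  |v_rel|² = 82
v_rel×d = (-9)·(-9) − (1)·(-18) = 99
since m = R²·82 − 99²:  R² = (9801 + 4057) / 82 = 169
R = √169 = 13  ⇒  r_B = 13 − 7 = 6

rB=6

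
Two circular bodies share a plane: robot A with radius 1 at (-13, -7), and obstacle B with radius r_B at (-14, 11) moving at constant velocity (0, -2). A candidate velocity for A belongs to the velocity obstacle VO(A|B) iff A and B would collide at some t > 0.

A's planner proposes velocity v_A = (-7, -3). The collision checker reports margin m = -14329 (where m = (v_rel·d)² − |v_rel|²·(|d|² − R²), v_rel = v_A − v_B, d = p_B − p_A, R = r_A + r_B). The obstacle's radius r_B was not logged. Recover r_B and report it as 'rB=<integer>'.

m = -14329
d = (-1, 18);  v_rel = (-7, -1),  |v_rel|² = 50
v_rel×d = (-7)·(18) − (-1)·(-1) = -127
since m = R²·50 − (-127)²:  R² = (16129 + -14329) / 50 = 36
R = √36 = 6  ⇒  r_B = 6 − 1 = 5

rB=5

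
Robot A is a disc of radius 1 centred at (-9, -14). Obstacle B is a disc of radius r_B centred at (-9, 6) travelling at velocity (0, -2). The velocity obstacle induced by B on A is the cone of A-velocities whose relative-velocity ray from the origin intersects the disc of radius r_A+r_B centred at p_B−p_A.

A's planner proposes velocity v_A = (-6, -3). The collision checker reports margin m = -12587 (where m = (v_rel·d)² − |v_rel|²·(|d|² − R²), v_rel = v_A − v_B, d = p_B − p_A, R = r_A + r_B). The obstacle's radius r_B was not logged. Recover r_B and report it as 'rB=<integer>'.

m = -12587
d = (0, 20);  v_rel = (-6, -1),  |v_rel|² = 37
v_rel×d = (-6)·(20) − (-1)·(0) = -120
since m = R²·37 − (-120)²:  R² = (14400 + -12587) / 37 = 49
R = √49 = 7  ⇒  r_B = 7 − 1 = 6

rB=6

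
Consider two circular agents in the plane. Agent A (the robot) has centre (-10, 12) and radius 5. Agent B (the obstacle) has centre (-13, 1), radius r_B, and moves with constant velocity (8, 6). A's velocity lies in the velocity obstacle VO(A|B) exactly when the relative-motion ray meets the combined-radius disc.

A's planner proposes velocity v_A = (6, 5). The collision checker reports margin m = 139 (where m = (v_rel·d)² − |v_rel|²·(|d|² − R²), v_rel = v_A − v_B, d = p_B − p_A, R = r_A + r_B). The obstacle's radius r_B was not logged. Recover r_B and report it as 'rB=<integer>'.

m = 139
d = (-3, -11);  v_rel = (-2, -1),  |v_rel|² = 5
v_rel×d = (-2)·(-11) − (-1)·(-3) = 19
since m = R²·5 − 19²:  R² = (361 + 139) / 5 = 100
R = √100 = 10  ⇒  r_B = 10 − 5 = 5

rB=5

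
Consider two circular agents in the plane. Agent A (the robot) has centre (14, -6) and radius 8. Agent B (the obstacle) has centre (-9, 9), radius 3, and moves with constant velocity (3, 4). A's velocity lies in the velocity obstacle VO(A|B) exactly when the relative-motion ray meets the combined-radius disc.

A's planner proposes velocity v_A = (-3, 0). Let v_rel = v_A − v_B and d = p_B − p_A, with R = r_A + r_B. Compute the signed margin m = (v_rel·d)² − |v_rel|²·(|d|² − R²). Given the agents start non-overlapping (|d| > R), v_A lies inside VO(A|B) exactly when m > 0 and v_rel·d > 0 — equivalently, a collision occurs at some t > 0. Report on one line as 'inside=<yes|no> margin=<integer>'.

d = (-23, 15),  |d|² = 754;  R = 8+3 = 11,  c = 754−11² = 633
v_rel = (-6, -4),  |v_rel|² = 52;  v_rel·d = (-6)·(-23) + (-4)·(15) = 78
52·t² − 156·t + 633 = 0  ⇒  m = 78² − 52·633 = -26832
m = -26832 < 0,  v_rel·d = 78 > 0  ⇒  outside

inside=no margin=-26832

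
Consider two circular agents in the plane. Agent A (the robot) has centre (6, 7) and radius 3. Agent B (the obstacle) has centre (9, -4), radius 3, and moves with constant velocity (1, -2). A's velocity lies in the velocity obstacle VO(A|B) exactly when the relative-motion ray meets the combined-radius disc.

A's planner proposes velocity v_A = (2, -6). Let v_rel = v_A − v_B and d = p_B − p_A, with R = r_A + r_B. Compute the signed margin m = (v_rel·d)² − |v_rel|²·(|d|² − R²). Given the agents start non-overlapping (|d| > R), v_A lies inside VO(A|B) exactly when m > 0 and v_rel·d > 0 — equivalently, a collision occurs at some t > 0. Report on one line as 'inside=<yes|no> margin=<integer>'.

d = (3, -11),  |d|² = 130;  R = 3+3 = 6,  c = 130−6² = 94
v_rel = (1, -4),  |v_rel|² = 17;  v_rel·d = (1)·(3) + (-4)·(-11) = 47
17·t² − 94·t + 94 = 0  ⇒  m = 47² − 17·94 = 611
m = 611 > 0,  v_rel·d = 47 > 0  ⇒  inside

inside=yes margin=611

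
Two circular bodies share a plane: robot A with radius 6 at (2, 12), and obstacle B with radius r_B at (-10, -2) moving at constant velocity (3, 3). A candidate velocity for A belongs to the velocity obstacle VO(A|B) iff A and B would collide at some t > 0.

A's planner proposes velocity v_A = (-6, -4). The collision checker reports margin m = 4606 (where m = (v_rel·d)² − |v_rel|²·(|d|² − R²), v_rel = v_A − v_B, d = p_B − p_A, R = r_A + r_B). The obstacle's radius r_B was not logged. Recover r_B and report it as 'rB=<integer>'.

m = 4606
d = (-12, -14);  v_rel = (-9, -7),  |v_rel|² = 130
v_rel×d = (-9)·(-14) − (-7)·(-12) = 42
since m = R²·130 − 42²:  R² = (1764 + 4606) / 130 = 49
R = √49 = 7  ⇒  r_B = 7 − 6 = 1

rB=1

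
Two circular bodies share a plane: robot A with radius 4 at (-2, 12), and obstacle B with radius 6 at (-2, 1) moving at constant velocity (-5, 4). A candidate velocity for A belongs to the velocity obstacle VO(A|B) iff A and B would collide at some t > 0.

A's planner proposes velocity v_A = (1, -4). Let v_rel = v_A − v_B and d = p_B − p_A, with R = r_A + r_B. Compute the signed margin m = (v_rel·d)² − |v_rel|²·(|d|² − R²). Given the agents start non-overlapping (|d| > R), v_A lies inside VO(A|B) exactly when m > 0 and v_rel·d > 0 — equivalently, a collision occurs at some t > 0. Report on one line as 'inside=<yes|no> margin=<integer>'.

d = (0, -11),  |d|² = 121;  R = 4+6 = 10,  c = 121−10² = 21
v_rel = (6, -8),  |v_rel|² = 100;  v_rel·d = (6)·(0) + (-8)·(-11) = 88
100·t² − 176·t + 21 = 0  ⇒  m = 88² − 100·21 = 5644
m = 5644 > 0,  v_rel·d = 88 > 0  ⇒  inside

inside=yes margin=5644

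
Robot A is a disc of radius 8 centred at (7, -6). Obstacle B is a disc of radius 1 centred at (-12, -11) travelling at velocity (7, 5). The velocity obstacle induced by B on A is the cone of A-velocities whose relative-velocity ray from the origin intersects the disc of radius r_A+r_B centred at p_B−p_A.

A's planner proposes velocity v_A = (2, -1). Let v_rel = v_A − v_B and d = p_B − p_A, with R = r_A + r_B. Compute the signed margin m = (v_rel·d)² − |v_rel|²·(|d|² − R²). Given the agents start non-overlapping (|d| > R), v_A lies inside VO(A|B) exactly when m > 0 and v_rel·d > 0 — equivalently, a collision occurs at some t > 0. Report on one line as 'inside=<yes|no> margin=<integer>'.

d = (-19, -5),  |d|² = 386;  R = 8+1 = 9,  c = 386−9² = 305
v_rel = (-5, -6),  |v_rel|² = 61;  v_rel·d = (-5)·(-19) + (-6)·(-5) = 125
61·t² − 250·t + 305 = 0  ⇒  m = 125² − 61·305 = -2980
m = -2980 < 0,  v_rel·d = 125 > 0  ⇒  outside

inside=no margin=-2980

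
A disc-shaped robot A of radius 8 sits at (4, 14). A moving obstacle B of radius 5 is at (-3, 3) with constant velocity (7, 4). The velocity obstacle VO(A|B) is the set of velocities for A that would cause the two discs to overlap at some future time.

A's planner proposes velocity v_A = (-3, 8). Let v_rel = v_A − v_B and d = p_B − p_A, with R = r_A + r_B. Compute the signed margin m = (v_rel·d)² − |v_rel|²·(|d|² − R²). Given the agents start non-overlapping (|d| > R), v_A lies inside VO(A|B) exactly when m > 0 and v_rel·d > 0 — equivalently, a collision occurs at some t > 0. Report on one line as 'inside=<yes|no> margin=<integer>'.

d = (-7, -11),  |d|² = 170;  R = 8+5 = 13,  c = 170−13² = 1
v_rel = (-10, 4),  |v_rel|² = 116;  v_rel·d = (-10)·(-7) + (4)·(-11) = 26
116·t² − 52·t + 1 = 0  ⇒  m = 26² − 116·1 = 560
m = 560 > 0,  v_rel·d = 26 > 0  ⇒  inside

inside=yes margin=560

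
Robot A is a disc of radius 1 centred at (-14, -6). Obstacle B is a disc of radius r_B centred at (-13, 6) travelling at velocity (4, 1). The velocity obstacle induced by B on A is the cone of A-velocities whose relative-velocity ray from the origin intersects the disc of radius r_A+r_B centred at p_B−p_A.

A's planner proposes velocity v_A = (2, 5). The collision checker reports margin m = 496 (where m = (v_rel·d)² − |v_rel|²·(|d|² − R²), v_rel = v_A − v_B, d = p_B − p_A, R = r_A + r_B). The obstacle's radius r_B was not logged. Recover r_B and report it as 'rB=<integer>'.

m = 496
d = (1, 12);  v_rel = (-2, 4),  |v_rel|² = 20
v_rel×d = (-2)·(12) − (4)·(1) = -28
since m = R²·20 − (-28)²:  R² = (784 + 496) / 20 = 64
R = √64 = 8  ⇒  r_B = 8 − 1 = 7

rB=7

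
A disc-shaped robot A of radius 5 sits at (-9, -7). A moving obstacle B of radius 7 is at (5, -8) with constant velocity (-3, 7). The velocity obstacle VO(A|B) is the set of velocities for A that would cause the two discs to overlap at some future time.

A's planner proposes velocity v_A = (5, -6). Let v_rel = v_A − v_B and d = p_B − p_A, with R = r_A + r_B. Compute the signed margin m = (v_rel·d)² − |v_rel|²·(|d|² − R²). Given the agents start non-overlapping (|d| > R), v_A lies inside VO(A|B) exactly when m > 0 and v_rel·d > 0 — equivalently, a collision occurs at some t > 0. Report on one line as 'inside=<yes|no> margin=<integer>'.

d = (14, -1),  |d|² = 197;  R = 5+7 = 12,  c = 197−12² = 53
v_rel = (8, -13),  |v_rel|² = 233;  v_rel·d = (8)·(14) + (-13)·(-1) = 125
233·t² − 250·t + 53 = 0  ⇒  m = 125² − 233·53 = 3276
m = 3276 > 0,  v_rel·d = 125 > 0  ⇒  inside

inside=yes margin=3276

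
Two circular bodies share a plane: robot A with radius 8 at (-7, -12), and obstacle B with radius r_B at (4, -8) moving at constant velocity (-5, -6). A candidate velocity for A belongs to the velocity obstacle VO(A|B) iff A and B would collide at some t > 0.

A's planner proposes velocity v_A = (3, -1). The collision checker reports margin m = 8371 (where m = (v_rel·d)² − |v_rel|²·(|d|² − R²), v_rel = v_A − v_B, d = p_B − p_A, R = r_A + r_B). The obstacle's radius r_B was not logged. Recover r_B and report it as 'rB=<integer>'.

m = 8371
d = (11, 4);  v_rel = (8, 5),  |v_rel|² = 89
v_rel×d = (8)·(4) − (5)·(11) = -23
since m = R²·89 − (-23)²:  R² = (529 + 8371) / 89 = 100
R = √100 = 10  ⇒  r_B = 10 − 8 = 2

rB=2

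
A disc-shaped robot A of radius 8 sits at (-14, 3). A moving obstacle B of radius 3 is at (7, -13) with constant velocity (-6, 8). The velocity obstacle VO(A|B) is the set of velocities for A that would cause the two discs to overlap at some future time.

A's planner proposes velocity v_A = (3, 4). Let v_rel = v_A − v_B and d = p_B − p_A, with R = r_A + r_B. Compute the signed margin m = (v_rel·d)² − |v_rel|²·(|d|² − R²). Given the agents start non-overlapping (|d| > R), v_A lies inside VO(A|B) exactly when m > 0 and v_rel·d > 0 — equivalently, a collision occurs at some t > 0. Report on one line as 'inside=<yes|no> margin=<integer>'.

d = (21, -16),  |d|² = 697;  R = 8+3 = 11,  c = 697−11² = 576
v_rel = (9, -4),  |v_rel|² = 97;  v_rel·d = (9)·(21) + (-4)·(-16) = 253
97·t² − 506·t + 576 = 0  ⇒  m = 253² − 97·576 = 8137
m = 8137 > 0,  v_rel·d = 253 > 0  ⇒  inside

inside=yes margin=8137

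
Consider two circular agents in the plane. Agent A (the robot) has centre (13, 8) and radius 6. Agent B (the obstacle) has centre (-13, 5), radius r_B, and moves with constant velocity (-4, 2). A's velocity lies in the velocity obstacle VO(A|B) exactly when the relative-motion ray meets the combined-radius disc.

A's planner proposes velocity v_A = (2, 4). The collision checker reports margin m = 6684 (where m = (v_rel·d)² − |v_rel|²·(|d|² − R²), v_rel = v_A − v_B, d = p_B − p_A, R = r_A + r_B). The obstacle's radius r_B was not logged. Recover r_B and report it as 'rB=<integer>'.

m = 6684
d = (-26, -3);  v_rel = (6, 2),  |v_rel|² = 40
v_rel×d = (6)·(-3) − (2)·(-26) = 34
since m = R²·40 − 34²:  R² = (1156 + 6684) / 40 = 196
R = √196 = 14  ⇒  r_B = 14 − 6 = 8

rB=8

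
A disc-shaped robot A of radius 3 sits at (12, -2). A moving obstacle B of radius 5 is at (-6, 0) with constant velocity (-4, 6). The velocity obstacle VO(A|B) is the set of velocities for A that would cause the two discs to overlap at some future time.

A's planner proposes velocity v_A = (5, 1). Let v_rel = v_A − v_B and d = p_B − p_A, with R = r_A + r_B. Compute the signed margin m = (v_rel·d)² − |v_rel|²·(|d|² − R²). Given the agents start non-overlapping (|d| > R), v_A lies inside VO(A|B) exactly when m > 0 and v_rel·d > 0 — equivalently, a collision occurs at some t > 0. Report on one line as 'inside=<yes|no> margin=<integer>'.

d = (-18, 2),  |d|² = 328;  R = 3+5 = 8,  c = 328−8² = 264
v_rel = (9, -5),  |v_rel|² = 106;  v_rel·d = (9)·(-18) + (-5)·(2) = -172
106·t² + 344·t + 264 = 0  ⇒  m = (-172)² − 106·264 = 1600
m = 1600 > 0,  v_rel·d = -172 < 0  ⇒  outside

inside=no margin=1600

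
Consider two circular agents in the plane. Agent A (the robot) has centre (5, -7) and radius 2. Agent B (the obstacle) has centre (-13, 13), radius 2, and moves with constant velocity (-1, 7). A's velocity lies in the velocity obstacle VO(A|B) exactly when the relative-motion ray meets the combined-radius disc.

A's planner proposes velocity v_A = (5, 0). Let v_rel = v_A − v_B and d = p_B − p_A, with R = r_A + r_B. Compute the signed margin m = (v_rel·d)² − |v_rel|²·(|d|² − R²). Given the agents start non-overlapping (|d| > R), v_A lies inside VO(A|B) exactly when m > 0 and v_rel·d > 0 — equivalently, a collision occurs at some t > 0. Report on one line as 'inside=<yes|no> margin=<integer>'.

d = (-18, 20),  |d|² = 724;  R = 2+2 = 4,  c = 724−4² = 708
v_rel = (6, -7),  |v_rel|² = 85;  v_rel·d = (6)·(-18) + (-7)·(20) = -248
85·t² + 496·t + 708 = 0  ⇒  m = (-248)² − 85·708 = 1324
m = 1324 > 0,  v_rel·d = -248 < 0  ⇒  outside

inside=no margin=1324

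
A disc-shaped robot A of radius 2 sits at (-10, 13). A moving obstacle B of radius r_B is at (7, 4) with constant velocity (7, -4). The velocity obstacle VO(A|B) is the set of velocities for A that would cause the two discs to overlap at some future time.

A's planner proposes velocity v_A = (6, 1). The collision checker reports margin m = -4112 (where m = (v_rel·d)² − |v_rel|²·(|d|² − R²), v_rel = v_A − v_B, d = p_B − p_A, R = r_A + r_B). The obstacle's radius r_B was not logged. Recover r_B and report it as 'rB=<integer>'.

m = -4112
d = (17, -9);  v_rel = (-1, 5),  |v_rel|² = 26
v_rel×d = (-1)·(-9) − (5)·(17) = -76
since m = R²·26 − (-76)²:  R² = (5776 + -4112) / 26 = 64
R = √64 = 8  ⇒  r_B = 8 − 2 = 6

rB=6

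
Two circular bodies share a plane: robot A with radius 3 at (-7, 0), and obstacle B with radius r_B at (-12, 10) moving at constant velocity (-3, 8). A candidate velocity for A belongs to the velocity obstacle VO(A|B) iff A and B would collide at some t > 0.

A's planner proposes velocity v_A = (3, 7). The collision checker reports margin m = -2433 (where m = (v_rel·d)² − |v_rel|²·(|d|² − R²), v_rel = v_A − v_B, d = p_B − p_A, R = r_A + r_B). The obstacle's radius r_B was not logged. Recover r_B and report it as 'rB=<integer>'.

m = -2433
d = (-5, 10);  v_rel = (6, -1),  |v_rel|² = 37
v_rel×d = (6)·(10) − (-1)·(-5) = 55
since m = R²·37 − 55²:  R² = (3025 + -2433) / 37 = 16
R = √16 = 4  ⇒  r_B = 4 − 3 = 1

rB=1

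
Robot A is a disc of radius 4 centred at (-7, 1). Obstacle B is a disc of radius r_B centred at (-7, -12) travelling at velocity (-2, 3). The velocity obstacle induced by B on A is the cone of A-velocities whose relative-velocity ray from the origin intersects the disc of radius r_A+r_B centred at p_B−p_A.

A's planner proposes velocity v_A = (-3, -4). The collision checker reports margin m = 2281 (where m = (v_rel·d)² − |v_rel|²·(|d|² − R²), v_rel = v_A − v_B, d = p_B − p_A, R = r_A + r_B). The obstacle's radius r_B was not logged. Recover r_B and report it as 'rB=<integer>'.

m = 2281
d = (0, -13);  v_rel = (-1, -7),  |v_rel|² = 50
v_rel×d = (-1)·(-13) − (-7)·(0) = 13
since m = R²·50 − 13²:  R² = (169 + 2281) / 50 = 49
R = √49 = 7  ⇒  r_B = 7 − 4 = 3

rB=3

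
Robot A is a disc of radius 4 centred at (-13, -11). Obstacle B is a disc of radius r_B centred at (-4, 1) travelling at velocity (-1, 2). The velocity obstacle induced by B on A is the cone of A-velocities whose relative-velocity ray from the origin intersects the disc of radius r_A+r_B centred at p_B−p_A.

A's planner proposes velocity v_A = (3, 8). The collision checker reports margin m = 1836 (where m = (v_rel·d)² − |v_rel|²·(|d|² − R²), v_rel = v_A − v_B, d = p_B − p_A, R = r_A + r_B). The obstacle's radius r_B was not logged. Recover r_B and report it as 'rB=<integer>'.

m = 1836
d = (9, 12);  v_rel = (4, 6),  |v_rel|² = 52
v_rel×d = (4)·(12) − (6)·(9) = -6
since m = R²·52 − (-6)²:  R² = (36 + 1836) / 52 = 36
R = √36 = 6  ⇒  r_B = 6 − 4 = 2

rB=2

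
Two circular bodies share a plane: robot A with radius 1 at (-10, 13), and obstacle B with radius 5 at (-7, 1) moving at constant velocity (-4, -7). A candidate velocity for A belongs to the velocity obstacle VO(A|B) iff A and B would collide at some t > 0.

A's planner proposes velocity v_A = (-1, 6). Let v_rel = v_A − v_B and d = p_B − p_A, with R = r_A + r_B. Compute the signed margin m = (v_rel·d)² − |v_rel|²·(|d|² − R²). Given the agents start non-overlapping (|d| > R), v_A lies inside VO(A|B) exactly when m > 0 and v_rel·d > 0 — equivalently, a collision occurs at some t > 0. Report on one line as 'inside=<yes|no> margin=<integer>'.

d = (3, -12),  |d|² = 153;  R = 1+5 = 6,  c = 153−6² = 117
v_rel = (3, 13),  |v_rel|² = 178;  v_rel·d = (3)·(3) + (13)·(-12) = -147
178·t² + 294·t + 117 = 0  ⇒  m = (-147)² − 178·117 = 783
m = 783 > 0,  v_rel·d = -147 < 0  ⇒  outside

inside=no margin=783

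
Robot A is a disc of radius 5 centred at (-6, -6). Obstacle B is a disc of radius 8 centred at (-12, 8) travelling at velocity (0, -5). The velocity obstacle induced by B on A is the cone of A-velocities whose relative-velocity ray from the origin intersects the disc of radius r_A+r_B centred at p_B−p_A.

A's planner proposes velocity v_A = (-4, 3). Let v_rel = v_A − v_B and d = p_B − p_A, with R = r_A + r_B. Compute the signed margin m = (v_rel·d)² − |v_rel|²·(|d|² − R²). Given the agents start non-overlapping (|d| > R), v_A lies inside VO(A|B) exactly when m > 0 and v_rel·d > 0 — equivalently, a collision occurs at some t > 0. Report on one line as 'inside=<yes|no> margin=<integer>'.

d = (-6, 14),  |d|² = 232;  R = 5+8 = 13,  c = 232−13² = 63
v_rel = (-4, 8),  |v_rel|² = 80;  v_rel·d = (-4)·(-6) + (8)·(14) = 136
80·t² − 272·t + 63 = 0  ⇒  m = 136² − 80·63 = 13456
m = 13456 > 0,  v_rel·d = 136 > 0  ⇒  inside

inside=yes margin=13456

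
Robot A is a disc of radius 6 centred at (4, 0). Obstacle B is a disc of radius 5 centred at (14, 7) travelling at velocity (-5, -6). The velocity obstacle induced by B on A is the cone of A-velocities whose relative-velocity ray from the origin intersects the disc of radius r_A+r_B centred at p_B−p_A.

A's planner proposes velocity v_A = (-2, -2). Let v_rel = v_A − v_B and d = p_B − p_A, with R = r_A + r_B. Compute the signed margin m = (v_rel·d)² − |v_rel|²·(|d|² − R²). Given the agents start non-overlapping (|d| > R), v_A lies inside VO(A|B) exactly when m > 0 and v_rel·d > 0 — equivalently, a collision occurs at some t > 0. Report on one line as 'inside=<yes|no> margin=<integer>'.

d = (10, 7),  |d|² = 149;  R = 6+5 = 11,  c = 149−11² = 28
v_rel = (3, 4),  |v_rel|² = 25;  v_rel·d = (3)·(10) + (4)·(7) = 58
25·t² − 116·t + 28 = 0  ⇒  m = 58² − 25·28 = 2664
m = 2664 > 0,  v_rel·d = 58 > 0  ⇒  inside

inside=yes margin=2664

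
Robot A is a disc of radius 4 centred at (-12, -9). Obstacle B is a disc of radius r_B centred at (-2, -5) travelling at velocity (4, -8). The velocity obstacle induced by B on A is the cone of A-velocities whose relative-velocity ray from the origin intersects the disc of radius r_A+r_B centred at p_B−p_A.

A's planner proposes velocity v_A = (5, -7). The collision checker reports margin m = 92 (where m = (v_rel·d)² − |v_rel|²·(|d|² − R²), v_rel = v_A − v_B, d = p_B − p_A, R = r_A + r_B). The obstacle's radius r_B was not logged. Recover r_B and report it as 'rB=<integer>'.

m = 92
d = (10, 4);  v_rel = (1, 1),  |v_rel|² = 2
v_rel×d = (1)·(4) − (1)·(10) = -6
since m = R²·2 − (-6)²:  R² = (36 + 92) / 2 = 64
R = √64 = 8  ⇒  r_B = 8 − 4 = 4

rB=4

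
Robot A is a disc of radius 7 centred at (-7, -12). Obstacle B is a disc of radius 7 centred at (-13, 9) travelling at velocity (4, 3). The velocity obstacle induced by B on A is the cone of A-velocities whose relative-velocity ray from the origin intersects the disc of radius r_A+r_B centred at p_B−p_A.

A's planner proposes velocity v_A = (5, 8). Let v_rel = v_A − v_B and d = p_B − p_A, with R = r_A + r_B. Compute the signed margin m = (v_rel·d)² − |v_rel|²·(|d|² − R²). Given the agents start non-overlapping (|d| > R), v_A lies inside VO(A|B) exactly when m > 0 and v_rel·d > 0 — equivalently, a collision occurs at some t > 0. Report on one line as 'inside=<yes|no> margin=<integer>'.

d = (-6, 21),  |d|² = 477;  R = 7+7 = 14,  c = 477−14² = 281
v_rel = (1, 5),  |v_rel|² = 26;  v_rel·d = (1)·(-6) + (5)·(21) = 99
26·t² − 198·t + 281 = 0  ⇒  m = 99² − 26·281 = 2495
m = 2495 > 0,  v_rel·d = 99 > 0  ⇒  inside

inside=yes margin=2495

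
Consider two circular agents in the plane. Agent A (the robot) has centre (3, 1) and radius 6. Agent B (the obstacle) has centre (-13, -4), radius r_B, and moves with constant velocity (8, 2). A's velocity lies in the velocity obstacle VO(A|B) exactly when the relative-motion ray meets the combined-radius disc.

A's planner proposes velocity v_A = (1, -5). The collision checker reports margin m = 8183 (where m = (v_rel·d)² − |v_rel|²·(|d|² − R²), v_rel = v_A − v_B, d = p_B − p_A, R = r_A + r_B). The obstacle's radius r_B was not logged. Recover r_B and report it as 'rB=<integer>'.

m = 8183
d = (-16, -5);  v_rel = (-7, -7),  |v_rel|² = 98
v_rel×d = (-7)·(-5) − (-7)·(-16) = -77
since m = R²·98 − (-77)²:  R² = (5929 + 8183) / 98 = 144
R = √144 = 12  ⇒  r_B = 12 − 6 = 6

rB=6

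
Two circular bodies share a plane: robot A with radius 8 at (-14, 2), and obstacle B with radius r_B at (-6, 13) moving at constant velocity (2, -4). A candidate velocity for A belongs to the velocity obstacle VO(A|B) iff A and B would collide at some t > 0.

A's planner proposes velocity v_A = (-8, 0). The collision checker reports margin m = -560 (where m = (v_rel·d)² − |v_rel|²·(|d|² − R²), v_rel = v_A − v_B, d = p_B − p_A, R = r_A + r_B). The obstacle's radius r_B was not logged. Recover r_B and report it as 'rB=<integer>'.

m = -560
d = (8, 11);  v_rel = (-10, 4),  |v_rel|² = 116
v_rel×d = (-10)·(11) − (4)·(8) = -142
since m = R²·116 − (-142)²:  R² = (20164 + -560) / 116 = 169
R = √169 = 13  ⇒  r_B = 13 − 8 = 5

rB=5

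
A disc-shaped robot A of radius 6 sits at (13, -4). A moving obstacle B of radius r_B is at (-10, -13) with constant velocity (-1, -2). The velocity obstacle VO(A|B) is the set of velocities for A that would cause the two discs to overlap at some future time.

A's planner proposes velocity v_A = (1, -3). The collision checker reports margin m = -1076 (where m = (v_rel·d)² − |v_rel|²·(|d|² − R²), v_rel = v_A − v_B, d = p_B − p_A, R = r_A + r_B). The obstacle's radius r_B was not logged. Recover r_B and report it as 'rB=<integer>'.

m = -1076
d = (-23, -9);  v_rel = (2, -1),  |v_rel|² = 5
v_rel×d = (2)·(-9) − (-1)·(-23) = -41
since m = R²·5 − (-41)²:  R² = (1681 + -1076) / 5 = 121
R = √121 = 11  ⇒  r_B = 11 − 6 = 5

rB=5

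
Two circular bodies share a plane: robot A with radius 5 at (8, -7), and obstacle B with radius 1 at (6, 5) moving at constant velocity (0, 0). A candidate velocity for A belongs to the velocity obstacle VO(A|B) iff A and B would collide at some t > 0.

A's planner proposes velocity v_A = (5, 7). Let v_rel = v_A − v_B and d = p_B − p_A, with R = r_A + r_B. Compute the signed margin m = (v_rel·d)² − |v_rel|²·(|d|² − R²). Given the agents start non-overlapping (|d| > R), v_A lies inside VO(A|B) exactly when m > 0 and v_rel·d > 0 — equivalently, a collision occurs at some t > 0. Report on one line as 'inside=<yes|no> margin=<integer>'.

d = (-2, 12),  |d|² = 148;  R = 5+1 = 6,  c = 148−6² = 112
v_rel = (5, 7),  |v_rel|² = 74;  v_rel·d = (5)·(-2) + (7)·(12) = 74
74·t² − 148·t + 112 = 0  ⇒  m = 74² − 74·112 = -2812
m = -2812 < 0,  v_rel·d = 74 > 0  ⇒  outside

inside=no margin=-2812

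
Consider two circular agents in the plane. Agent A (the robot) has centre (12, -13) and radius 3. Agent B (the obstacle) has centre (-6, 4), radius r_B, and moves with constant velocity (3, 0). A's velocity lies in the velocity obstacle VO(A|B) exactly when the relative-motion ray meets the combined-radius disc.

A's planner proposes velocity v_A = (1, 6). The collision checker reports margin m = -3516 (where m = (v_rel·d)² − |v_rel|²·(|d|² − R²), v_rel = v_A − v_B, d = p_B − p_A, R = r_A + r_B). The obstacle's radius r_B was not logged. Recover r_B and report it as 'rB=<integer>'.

m = -3516
d = (-18, 17);  v_rel = (-2, 6),  |v_rel|² = 40
v_rel×d = (-2)·(17) − (6)·(-18) = 74
since m = R²·40 − 74²:  R² = (5476 + -3516) / 40 = 49
R = √49 = 7  ⇒  r_B = 7 − 3 = 4

rB=4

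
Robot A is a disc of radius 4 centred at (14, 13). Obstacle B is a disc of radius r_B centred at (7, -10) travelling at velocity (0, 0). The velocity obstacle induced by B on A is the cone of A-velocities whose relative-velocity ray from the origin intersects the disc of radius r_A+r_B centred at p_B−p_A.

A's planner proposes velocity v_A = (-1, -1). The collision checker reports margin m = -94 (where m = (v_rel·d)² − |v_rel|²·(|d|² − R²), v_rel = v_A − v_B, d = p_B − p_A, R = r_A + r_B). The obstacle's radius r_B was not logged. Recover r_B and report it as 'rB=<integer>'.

m = -94
d = (-7, -23);  v_rel = (-1, -1),  |v_rel|² = 2
v_rel×d = (-1)·(-23) − (-1)·(-7) = 16
since m = R²·2 − 16²:  R² = (256 + -94) / 2 = 81
R = √81 = 9  ⇒  r_B = 9 − 4 = 5

rB=5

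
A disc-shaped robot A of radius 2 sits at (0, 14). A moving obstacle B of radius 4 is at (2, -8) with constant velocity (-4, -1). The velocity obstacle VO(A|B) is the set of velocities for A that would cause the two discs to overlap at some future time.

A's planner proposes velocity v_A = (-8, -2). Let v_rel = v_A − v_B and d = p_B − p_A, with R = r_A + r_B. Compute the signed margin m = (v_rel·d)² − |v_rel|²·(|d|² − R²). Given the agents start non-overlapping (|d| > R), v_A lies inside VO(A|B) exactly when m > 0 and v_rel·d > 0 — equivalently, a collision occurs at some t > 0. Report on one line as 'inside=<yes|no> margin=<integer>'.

d = (2, -22),  |d|² = 488;  R = 2+4 = 6,  c = 488−6² = 452
v_rel = (-4, -1),  |v_rel|² = 17;  v_rel·d = (-4)·(2) + (-1)·(-22) = 14
17·t² − 28·t + 452 = 0  ⇒  m = 14² − 17·452 = -7488
m = -7488 < 0,  v_rel·d = 14 > 0  ⇒  outside

inside=no margin=-7488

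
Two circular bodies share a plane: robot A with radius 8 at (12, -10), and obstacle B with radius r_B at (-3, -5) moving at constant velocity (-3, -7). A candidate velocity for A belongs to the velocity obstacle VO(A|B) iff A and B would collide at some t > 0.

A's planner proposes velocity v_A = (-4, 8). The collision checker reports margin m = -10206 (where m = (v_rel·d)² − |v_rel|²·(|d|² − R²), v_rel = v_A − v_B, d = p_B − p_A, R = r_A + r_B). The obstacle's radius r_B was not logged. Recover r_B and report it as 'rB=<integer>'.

m = -10206
d = (-15, 5);  v_rel = (-1, 15),  |v_rel|² = 226
v_rel×d = (-1)·(5) − (15)·(-15) = 220
since m = R²·226 − 220²:  R² = (48400 + -10206) / 226 = 169
R = √169 = 13  ⇒  r_B = 13 − 8 = 5

rB=5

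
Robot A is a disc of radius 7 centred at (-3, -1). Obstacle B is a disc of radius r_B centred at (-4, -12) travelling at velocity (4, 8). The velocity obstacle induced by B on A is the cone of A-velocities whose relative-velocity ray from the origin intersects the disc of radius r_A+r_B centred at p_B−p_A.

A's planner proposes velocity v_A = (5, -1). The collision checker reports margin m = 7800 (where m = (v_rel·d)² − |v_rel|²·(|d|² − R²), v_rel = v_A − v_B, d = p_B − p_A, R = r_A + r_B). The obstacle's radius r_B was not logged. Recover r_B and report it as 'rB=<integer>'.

m = 7800
d = (-1, -11);  v_rel = (1, -9),  |v_rel|² = 82
v_rel×d = (1)·(-11) − (-9)·(-1) = -20
since m = R²·82 − (-20)²:  R² = (400 + 7800) / 82 = 100
R = √100 = 10  ⇒  r_B = 10 − 7 = 3

rB=3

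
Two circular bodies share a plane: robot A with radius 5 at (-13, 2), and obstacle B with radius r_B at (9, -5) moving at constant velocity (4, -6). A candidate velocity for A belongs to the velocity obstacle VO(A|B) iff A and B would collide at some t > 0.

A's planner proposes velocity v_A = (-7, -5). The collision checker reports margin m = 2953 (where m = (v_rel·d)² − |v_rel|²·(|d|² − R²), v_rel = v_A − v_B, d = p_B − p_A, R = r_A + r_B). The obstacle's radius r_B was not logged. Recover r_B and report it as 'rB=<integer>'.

m = 2953
d = (22, -7);  v_rel = (-11, 1),  |v_rel|² = 122
v_rel×d = (-11)·(-7) − (1)·(22) = 55
since m = R²·122 − 55²:  R² = (3025 + 2953) / 122 = 49
R = √49 = 7  ⇒  r_B = 7 − 5 = 2

rB=2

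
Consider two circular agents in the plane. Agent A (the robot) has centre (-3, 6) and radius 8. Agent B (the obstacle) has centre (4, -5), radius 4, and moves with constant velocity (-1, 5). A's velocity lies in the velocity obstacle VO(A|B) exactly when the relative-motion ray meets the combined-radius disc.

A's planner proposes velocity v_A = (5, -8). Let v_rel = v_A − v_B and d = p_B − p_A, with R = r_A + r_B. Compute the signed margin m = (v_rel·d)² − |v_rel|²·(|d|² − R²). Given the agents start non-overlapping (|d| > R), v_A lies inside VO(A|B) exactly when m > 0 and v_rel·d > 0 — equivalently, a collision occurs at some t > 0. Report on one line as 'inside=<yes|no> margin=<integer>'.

d = (7, -11),  |d|² = 170;  R = 8+4 = 12,  c = 170−12² = 26
v_rel = (6, -13),  |v_rel|² = 205;  v_rel·d = (6)·(7) + (-13)·(-11) = 185
205·t² − 370·t + 26 = 0  ⇒  m = 185² − 205·26 = 28895
m = 28895 > 0,  v_rel·d = 185 > 0  ⇒  inside

inside=yes margin=28895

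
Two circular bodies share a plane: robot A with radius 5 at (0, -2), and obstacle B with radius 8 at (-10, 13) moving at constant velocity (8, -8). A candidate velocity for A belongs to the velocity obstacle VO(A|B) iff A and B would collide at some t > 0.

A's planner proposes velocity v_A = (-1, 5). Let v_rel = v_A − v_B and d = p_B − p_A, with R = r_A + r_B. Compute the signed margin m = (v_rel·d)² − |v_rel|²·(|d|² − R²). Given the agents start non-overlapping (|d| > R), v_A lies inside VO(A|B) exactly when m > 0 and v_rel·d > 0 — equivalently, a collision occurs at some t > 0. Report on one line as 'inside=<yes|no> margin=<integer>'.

d = (-10, 15),  |d|² = 325;  R = 5+8 = 13,  c = 325−13² = 156
v_rel = (-9, 13),  |v_rel|² = 250;  v_rel·d = (-9)·(-10) + (13)·(15) = 285
250·t² − 570·t + 156 = 0  ⇒  m = 285² − 250·156 = 42225
m = 42225 > 0,  v_rel·d = 285 > 0  ⇒  inside

inside=yes margin=42225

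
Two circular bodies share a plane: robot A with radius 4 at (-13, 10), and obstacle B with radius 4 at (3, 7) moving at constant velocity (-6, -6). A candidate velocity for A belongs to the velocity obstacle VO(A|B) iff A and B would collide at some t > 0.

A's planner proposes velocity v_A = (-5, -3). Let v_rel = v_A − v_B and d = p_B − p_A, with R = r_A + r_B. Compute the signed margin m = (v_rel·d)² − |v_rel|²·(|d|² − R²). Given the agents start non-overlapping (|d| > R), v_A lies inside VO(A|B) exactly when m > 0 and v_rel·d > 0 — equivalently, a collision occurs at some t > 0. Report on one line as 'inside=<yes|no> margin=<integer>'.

d = (16, -3),  |d|² = 265;  R = 4+4 = 8,  c = 265−8² = 201
v_rel = (1, 3),  |v_rel|² = 10;  v_rel·d = (1)·(16) + (3)·(-3) = 7
10·t² − 14·t + 201 = 0  ⇒  m = 7² − 10·201 = -1961
m = -1961 < 0,  v_rel·d = 7 > 0  ⇒  outside

inside=no margin=-1961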